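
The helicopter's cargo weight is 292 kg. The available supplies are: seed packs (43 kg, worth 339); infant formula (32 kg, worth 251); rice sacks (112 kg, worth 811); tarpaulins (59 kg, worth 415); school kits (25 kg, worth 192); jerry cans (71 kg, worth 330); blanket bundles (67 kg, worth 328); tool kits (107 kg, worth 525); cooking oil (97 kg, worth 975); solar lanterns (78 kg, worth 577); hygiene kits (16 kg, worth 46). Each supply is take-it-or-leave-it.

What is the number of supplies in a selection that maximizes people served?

5

Best achievable people served is 2410.
One optimal bundle: infant formula + tarpaulins + school kits + cooking oil + solar lanterns (291 kg).
All optima have 5 supplies.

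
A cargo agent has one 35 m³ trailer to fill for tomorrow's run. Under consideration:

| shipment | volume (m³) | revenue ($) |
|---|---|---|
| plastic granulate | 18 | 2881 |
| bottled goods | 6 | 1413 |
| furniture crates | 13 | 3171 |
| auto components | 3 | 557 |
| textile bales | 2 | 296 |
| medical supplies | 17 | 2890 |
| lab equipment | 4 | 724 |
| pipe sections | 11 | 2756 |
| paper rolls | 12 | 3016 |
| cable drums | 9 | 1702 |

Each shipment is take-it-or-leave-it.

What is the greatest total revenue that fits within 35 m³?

Ranking by ratio (revenue/m³): paper rolls 251.33, pipe sections 250.55, furniture crates 243.92, bottled goods 235.50.
Filling by ratio: bottled goods + auto components + textile bales + pipe sections + paper rolls for 8038, with 1 m³ left unused.
A better packing is bottled goods + furniture crates + lab equipment + paper rolls: 35 m³, total 8324.

8324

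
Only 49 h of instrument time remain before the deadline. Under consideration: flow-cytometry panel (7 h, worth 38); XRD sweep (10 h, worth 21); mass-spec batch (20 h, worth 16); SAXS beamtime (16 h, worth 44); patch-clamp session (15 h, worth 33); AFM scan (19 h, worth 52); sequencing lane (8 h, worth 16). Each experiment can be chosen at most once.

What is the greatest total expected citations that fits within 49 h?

139

A density-first pass picks flow-cytometry panel + SAXS beamtime + AFM scan — 134 at 42 h.
Replace SAXS beamtime with patch-clamp session + sequencing lane: the trade gains 5 net, giving 139 at 49 h.
An exhaustive check of the 128 subsets confirms 139.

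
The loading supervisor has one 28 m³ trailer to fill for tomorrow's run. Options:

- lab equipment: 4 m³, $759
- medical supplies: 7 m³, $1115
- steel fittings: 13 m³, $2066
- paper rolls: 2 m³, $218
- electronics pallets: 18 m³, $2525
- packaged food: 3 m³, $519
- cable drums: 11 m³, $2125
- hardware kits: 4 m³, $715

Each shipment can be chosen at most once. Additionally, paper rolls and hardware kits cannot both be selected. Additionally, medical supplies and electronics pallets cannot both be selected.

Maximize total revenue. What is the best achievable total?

4950

Lab equipment + steel fittings + cable drums uses 28 of the 28 m³ and totals 4950.
The closest alternative, steel fittings + cable drums + hardware kits, reaches only 4906.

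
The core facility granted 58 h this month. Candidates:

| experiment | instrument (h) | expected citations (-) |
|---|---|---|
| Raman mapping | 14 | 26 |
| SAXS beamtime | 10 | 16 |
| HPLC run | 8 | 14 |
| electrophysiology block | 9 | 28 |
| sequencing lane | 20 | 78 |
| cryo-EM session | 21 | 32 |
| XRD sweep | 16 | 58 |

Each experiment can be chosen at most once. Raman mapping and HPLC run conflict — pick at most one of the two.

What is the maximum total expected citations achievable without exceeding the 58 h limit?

180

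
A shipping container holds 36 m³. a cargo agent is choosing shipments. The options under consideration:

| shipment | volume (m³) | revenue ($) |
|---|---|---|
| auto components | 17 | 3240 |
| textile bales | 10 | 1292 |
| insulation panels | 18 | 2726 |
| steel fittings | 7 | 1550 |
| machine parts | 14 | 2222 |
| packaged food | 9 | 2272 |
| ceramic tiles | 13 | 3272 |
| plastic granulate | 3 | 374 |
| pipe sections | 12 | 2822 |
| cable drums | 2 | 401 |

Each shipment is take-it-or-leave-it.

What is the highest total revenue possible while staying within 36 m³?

By revenue per m³: packaged food 252.44, ceramic tiles 251.69, pipe sections 235.17 lead.
Packaged food + ceramic tiles + pipe sections + cable drums uses 36 of the 36 m³ and totals 8767.
Runner-up packaged food + ceramic tiles + pipe sections tops out at 8366.

8767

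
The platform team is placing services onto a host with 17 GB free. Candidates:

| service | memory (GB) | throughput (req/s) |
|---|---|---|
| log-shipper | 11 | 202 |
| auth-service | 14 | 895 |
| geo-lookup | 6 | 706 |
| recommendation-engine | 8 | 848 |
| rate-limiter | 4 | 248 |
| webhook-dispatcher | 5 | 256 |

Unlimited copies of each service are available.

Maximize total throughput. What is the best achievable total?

Ranking by ratio (throughput/GB): geo-lookup 117.67, recommendation-engine 106.00, auth-service 63.93.
Greedy by ratio would take 2×geo-lookup + rate-limiter: 16 GB used, total 1660.
Dropping 2×geo-lookup and rate-limiter frees 16 GB; slotting in 2×recommendation-engine (16 GB) lifts the total to 1696 at 16 GB.

1696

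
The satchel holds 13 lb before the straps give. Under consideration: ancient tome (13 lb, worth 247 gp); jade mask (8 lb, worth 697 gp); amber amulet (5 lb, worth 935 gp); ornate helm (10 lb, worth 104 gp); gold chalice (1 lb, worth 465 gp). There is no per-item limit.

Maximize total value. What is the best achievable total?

The ratio ordering already packs tightly: 13×gold chalice, 13 lb, 6045.
Nothing else within 13 lb beats 6045.

6045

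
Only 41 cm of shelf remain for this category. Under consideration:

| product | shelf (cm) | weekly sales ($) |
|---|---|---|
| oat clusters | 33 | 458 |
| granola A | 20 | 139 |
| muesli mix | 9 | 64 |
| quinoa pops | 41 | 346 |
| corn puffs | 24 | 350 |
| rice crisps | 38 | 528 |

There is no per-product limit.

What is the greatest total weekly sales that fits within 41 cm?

Density check — corn puffs 14.58, rice crisps 13.89, oat clusters 13.88 are the best per cm.
Filling by ratio: muesli mix + corn puffs for 414, with 8 cm left unused.
The 33 cm tied up in muesli mix and corn puffs is better spent on rice crisps — total rises to 528 (38 cm).
Every other selection either busts 41 cm or fails to beat 528.

528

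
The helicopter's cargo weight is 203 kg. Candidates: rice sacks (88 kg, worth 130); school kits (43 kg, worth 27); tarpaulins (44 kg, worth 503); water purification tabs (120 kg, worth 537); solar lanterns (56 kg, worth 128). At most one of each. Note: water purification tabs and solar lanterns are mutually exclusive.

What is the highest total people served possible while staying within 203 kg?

Density check — tarpaulins 11.43, water purification tabs 4.47, solar lanterns 2.29 are the best per kg.
Tarpaulins + water purification tabs uses 164 of the 203 kg and totals 1040.
Every other selection either busts 203 kg or breaks a pairing rule or fails to beat 1040.

1040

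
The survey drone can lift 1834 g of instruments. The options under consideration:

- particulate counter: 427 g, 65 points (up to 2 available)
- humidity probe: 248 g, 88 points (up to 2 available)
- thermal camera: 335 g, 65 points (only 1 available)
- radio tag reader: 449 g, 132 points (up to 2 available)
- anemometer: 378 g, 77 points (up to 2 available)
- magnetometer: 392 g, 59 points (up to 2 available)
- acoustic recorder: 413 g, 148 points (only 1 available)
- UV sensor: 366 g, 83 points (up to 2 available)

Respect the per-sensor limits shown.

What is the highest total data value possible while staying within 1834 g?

588

Density check — acoustic recorder 0.36, humidity probe 0.35, radio tag reader 0.29, UV sensor 0.23 are the best per g.
Taking 2×humidity probe + 2×radio tag reader + acoustic recorder: 1807 g used, 588 in data value.
No other feasible combination exceeds 588.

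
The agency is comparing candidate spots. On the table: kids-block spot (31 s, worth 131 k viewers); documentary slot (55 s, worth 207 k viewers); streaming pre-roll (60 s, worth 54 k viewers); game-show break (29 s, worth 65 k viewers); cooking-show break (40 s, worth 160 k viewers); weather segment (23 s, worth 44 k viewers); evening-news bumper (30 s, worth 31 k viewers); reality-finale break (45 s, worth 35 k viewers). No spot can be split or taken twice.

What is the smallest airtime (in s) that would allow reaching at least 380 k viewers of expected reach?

109

Minimise s subject to total expected reach ≥ 380.
kids-block spot + documentary slot + weather segment: 382 expected reach at 109 s.
No combination under 109 s hits 380.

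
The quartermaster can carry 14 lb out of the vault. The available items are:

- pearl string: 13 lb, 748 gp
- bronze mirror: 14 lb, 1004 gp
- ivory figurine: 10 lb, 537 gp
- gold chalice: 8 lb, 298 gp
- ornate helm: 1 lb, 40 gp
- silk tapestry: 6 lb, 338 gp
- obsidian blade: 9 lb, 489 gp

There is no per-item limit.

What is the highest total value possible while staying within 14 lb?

Bronze mirror uses 14 of the 14 lb and totals 1004.
That's the maximum — no swap from here does better than 1004.

1004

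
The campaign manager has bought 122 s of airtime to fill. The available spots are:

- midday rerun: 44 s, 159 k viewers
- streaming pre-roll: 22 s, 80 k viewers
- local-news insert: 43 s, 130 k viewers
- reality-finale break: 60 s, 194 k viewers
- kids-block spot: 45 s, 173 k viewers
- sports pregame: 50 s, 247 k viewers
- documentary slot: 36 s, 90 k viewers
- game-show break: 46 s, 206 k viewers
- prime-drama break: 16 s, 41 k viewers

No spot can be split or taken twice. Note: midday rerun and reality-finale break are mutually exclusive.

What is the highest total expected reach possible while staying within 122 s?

By expected reach per s: sports pregame 4.94, game-show break 4.48, kids-block spot 3.84 lead.
Taking streaming pre-roll + sports pregame + game-show break: 118 s used, 533 in expected reach.

533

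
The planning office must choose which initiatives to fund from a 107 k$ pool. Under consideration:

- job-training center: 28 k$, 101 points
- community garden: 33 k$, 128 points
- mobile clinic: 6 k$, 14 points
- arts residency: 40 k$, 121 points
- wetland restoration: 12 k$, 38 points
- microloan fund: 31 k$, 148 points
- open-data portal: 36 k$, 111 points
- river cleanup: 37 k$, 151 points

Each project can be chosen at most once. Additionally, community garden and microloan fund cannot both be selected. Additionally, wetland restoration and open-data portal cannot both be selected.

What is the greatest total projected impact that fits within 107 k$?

By projected impact per k$: microloan fund 4.77, river cleanup 4.08, community garden 3.88, job-training center 3.61 lead.
Job-training center + mobile clinic + microloan fund + river cleanup uses 102 of the 107 k$ and totals 414.
Runner-up microloan fund + open-data portal + river cleanup tops out at 410.

414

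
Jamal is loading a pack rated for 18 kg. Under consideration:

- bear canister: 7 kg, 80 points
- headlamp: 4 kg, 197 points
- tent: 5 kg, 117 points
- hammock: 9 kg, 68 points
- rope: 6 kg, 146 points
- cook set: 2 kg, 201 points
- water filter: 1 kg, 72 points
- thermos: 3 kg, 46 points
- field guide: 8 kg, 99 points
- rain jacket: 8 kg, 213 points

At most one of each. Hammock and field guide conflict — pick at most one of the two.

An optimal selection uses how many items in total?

Best achievable utility is 733.
headlamp + tent + rope + cook set + water filter hits 733 at 18 kg.
Any selection reaching 733 contains exactly 5 items.

5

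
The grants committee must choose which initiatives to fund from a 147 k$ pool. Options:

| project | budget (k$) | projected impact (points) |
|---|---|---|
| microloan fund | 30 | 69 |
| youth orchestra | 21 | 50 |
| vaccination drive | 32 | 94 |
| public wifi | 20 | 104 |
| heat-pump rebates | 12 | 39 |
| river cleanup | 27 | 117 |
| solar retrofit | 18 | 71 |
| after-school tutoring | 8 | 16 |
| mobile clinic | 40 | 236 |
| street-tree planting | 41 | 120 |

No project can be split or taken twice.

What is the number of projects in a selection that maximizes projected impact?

5

Optimal total is 648.
One optimal bundle: public wifi + river cleanup + solar retrofit + mobile clinic + street-tree planting (146 k$).
All optima have 5 projects.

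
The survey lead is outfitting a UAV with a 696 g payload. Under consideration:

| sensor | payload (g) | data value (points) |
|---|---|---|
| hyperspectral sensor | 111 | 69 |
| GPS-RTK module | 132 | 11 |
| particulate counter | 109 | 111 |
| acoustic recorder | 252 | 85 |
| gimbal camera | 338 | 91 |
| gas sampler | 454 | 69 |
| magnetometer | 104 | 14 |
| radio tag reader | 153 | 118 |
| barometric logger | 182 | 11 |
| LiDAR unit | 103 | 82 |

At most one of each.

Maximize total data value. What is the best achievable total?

By data value per g: particulate counter 1.02, LiDAR unit 0.80, radio tag reader 0.77, hyperspectral sensor 0.62 lead.
The ratio heuristic lands on hyperspectral sensor + particulate counter + magnetometer + radio tag reader + LiDAR unit (394) but leaves 116 g idle.
The 215 g tied up in hyperspectral sensor and magnetometer is better spent on acoustic recorder — total rises to 396 (617 g).
Nothing else within 696 g beats 396.

396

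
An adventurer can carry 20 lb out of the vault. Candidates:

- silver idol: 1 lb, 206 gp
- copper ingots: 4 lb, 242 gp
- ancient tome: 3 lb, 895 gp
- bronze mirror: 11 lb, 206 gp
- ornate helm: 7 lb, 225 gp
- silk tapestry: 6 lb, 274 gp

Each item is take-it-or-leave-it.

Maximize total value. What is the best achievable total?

1636

Ranking by ratio (value/lb): ancient tome 298.33, silver idol 206.00, copper ingots 60.50.
Taking the top-ratio items first gives silver idol + copper ingots + ancient tome + silk tapestry for 1617 (14 lb).
Replace silver idol with ornate helm: the trade gains 19 net, giving 1636 at 20 lb.
Every other selection either busts 20 lb or fails to beat 1636.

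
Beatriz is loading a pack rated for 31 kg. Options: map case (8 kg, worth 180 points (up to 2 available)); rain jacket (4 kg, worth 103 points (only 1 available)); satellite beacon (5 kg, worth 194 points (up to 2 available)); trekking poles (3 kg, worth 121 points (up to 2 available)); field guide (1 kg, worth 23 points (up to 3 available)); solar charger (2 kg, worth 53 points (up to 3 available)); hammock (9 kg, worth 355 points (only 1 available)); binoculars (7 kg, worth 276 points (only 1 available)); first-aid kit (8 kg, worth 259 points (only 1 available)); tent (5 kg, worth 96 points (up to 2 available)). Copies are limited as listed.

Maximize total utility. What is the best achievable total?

Ranking by ratio (utility/kg): trekking poles 40.33, hammock 39.44, binoculars 39.43, satellite beacon 38.80.
A density-first pass picks satellite beacon + 2×trekking poles + 2×solar charger + hammock + binoculars — 1173 at 31 kg.
The 5 kg tied up in trekking poles and solar charger is better spent on satellite beacon — total rises to 1193 (31 kg).
Nothing else within 31 kg beats 1193.

1193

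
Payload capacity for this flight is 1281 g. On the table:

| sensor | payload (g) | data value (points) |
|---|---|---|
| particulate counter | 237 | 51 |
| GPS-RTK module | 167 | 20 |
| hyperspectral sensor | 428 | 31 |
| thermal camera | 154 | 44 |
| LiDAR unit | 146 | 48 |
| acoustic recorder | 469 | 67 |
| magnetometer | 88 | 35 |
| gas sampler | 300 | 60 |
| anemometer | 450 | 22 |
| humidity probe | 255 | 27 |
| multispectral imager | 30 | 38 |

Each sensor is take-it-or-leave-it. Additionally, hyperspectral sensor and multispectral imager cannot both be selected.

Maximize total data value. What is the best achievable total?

303

Greedy by ratio would take particulate counter + GPS-RTK module + thermal camera + LiDAR unit + magnetometer + gas sampler + multispectral imager: 1122 g used, total 296.
The 167 g tied up in GPS-RTK module is better spent on humidity probe — total rises to 303 (1210 g).
The closest alternative, particulate counter + LiDAR unit + acoustic recorder + magnetometer + gas sampler + multispectral imager, reaches only 299.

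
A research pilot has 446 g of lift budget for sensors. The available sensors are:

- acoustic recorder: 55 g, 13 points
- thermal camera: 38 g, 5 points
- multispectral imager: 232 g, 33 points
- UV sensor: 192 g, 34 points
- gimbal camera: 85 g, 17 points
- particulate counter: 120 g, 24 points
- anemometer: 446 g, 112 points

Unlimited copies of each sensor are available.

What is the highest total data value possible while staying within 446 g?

112

Anemometer uses 446 of the 446 g and totals 112.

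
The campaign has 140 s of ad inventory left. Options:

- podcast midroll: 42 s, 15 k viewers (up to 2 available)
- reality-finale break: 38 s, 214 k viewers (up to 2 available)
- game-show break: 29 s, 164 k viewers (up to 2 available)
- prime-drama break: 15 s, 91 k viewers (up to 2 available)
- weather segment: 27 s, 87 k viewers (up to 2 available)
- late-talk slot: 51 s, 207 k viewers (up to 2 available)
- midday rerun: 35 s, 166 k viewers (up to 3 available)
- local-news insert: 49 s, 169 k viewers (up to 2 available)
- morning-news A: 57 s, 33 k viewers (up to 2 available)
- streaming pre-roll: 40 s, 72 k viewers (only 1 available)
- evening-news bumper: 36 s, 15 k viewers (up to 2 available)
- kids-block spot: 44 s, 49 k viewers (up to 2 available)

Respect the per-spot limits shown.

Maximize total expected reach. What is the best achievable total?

774

Greedy by ratio would take reality-finale break + 2×game-show break + 2×prime-drama break: 126 s used, total 724.
Replace game-show break with reality-finale break: the trade gains 50 net, giving 774 at 135 s.
Every other selection either busts 140 s or exceeds an availability limit or fails to beat 774.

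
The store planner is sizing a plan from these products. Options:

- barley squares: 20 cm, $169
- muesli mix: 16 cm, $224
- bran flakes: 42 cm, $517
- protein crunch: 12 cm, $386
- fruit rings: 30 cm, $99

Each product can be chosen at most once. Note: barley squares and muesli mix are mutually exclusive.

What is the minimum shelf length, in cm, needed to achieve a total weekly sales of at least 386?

Minimise cm subject to total weekly sales ≥ 386.
protein crunch: 386 weekly sales at 12 cm.
Below 12 cm the best achievable stays under 386.

12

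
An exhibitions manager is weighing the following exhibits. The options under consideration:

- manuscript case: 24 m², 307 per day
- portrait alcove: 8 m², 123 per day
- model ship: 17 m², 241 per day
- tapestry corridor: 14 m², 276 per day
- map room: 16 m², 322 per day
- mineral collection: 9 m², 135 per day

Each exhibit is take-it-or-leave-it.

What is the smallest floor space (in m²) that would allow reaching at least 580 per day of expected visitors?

30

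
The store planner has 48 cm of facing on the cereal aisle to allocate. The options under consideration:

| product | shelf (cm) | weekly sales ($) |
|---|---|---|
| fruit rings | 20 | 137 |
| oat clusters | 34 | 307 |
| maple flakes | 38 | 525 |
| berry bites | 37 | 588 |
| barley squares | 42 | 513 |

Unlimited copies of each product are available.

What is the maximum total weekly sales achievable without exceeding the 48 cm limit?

Ranking by ratio (weekly sales/cm): berry bites 15.89, maple flakes 13.82, barley squares 12.21.
Taking berry bites: 37 cm used, 588 in weekly sales.

588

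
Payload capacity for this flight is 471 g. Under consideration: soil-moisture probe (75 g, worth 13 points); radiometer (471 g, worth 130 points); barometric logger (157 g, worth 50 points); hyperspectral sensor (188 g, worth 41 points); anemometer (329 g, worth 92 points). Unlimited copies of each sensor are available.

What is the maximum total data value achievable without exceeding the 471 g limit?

3×barometric logger uses 471 of the 471 g and totals 150.

150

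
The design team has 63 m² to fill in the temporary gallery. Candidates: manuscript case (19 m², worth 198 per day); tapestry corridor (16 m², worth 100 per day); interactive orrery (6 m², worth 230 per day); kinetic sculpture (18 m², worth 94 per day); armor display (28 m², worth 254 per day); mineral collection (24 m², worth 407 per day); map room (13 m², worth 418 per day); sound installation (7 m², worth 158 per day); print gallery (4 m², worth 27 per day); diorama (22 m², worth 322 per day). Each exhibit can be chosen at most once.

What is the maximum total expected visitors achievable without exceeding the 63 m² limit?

Filling by ratio: interactive orrery + mineral collection + map room + sound installation + print gallery for 1240, with 9 m² left unused.
The 11 m² tied up in sound installation and print gallery is better spent on manuscript case — total rises to 1253 (62 m²).
Runner-up interactive orrery + mineral collection + map room + sound installation + print gallery tops out at 1240.

1253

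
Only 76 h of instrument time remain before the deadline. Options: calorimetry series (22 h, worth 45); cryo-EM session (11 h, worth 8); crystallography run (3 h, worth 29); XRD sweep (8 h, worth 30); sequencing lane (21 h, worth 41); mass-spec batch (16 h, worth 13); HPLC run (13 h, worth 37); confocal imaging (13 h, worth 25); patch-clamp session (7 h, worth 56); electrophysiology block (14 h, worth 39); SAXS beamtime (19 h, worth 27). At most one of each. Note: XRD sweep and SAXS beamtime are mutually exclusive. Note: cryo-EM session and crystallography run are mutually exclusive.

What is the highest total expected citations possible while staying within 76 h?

240

Greedy by ratio would take calorimetry series + crystallography run + XRD sweep + HPLC run + patch-clamp session + electrophysiology block: 67 h used, total 236.
Dropping HPLC run frees 13 h; slotting in sequencing lane (21 h) lifts the total to 240 at 75 h.
The spare 1 h is too small for any remaining experiment, and no feasible exchange beats 240.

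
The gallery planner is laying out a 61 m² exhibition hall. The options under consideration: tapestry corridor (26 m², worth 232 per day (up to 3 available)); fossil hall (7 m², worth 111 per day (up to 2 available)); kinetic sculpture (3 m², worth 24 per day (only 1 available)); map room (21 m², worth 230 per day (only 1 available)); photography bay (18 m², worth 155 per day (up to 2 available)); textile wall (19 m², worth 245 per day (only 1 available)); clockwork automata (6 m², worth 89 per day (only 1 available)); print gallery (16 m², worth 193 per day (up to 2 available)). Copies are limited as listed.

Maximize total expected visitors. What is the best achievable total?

By expected visitors per m²: fossil hall 15.86, clockwork automata 14.83, textile wall 12.89 lead.
Greedy by ratio would take 2×fossil hall + kinetic sculpture + textile wall + clockwork automata + print gallery: 58 m² used, total 773.
Dropping kinetic sculpture and print gallery frees 19 m²; slotting in map room (21 m²) lifts the total to 786 at 60 m².
Every other selection either busts 61 m² or exceeds an availability limit or fails to beat 786.

786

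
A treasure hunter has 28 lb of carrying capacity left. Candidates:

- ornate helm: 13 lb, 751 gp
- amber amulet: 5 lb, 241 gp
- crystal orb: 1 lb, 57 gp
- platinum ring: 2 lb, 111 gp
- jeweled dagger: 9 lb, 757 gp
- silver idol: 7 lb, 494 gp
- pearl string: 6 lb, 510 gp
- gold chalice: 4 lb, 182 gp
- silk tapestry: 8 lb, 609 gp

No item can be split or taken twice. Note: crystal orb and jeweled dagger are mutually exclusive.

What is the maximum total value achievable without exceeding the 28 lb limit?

Best packing: amber amulet + jeweled dagger + pearl string + silk tapestry — 28 lb, 2117 total.
That's the maximum — no feasible swap from here does better than 2117.

2117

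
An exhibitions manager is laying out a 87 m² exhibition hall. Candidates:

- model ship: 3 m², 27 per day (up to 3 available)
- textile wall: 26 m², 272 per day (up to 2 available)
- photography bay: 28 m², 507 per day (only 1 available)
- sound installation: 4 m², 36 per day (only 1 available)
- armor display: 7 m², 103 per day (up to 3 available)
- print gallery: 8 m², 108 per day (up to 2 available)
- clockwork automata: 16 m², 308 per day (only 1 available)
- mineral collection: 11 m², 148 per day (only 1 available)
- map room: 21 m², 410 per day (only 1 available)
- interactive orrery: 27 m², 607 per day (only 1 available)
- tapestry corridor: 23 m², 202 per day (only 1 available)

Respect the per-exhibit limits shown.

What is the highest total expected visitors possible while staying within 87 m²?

Taking the top-ratio exhibits first gives 3×armor display + clockwork automata + map room + interactive orrery for 1634 (85 m²).
Replace 3×armor display and clockwork automata with photography bay + mineral collection: the trade gains 38 net, giving 1672 at 87 m².

1672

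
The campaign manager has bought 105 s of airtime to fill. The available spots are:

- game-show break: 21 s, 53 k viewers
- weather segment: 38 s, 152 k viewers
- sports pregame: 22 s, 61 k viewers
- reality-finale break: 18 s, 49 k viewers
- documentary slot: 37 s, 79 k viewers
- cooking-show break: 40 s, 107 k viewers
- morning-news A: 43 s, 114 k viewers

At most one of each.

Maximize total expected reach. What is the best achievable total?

Ranking by ratio (expected reach/s): weather segment 4.00, sports pregame 2.77, reality-finale break 2.72.
Taking the top-ratio spots first gives game-show break + weather segment + sports pregame + reality-finale break for 315 (99 s).
Replace game-show break and reality-finale break with morning-news A: the trade gains 12 net, giving 327 at 103 s.
The spare 2 s is too small for any remaining spot, and no exchange beats 327.

327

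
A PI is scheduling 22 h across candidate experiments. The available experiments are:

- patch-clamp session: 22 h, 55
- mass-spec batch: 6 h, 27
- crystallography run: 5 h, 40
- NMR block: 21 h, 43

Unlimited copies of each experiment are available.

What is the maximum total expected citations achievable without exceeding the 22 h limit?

160

4×crystallography run uses 20 of the 22 h and totals 160.
That's the maximum — no swap from here does better than 160.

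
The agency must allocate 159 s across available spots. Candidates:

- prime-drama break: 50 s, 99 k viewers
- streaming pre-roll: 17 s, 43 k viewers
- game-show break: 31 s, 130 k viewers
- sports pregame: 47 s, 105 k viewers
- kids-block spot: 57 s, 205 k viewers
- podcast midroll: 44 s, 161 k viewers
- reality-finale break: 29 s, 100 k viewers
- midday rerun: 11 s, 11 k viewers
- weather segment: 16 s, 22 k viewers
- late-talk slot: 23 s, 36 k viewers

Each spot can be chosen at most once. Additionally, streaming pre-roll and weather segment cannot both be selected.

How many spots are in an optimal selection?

Optimal total is 539.
For example streaming pre-roll + game-show break + kids-block spot + podcast midroll achieves it, using 149 s.
All optima have 4 spots.

4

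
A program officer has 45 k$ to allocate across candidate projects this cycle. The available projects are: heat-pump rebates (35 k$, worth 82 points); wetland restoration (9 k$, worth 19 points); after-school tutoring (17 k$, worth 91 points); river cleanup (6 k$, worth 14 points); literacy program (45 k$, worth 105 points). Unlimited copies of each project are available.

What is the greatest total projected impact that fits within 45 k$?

201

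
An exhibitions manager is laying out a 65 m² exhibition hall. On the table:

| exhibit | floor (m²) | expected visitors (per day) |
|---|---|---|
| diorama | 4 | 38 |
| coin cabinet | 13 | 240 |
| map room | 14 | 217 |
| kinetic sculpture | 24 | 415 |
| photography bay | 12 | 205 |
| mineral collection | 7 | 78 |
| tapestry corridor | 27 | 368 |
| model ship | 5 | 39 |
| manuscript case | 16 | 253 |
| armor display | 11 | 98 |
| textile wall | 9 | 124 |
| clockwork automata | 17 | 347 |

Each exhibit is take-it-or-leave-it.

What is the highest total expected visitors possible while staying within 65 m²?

1133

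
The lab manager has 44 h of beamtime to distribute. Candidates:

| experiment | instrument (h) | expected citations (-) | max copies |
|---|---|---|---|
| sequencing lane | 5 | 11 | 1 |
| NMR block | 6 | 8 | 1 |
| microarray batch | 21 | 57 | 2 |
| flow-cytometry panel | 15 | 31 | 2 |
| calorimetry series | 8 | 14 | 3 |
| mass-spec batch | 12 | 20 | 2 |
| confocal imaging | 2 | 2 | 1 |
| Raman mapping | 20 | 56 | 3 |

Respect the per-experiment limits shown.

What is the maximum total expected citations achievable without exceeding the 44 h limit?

116

Greedy by ratio would take confocal imaging + 2×Raman mapping: 42 h used, total 114.
The 40 h tied up in 2×Raman mapping is better spent on 2×microarray batch — total rises to 116 (44 h).
That's the maximum — no swap from here does better than 116.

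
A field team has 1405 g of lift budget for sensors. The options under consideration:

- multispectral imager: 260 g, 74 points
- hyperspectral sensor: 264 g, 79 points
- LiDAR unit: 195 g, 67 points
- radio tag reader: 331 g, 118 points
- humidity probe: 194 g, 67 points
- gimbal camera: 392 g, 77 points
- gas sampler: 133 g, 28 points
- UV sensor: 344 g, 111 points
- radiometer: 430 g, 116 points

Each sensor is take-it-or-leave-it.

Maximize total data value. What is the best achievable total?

Filling by ratio: hyperspectral sensor + LiDAR unit + radio tag reader + humidity probe + UV sensor for 442, with 77 g left unused.
The 194 g tied up in humidity probe is better spent on multispectral imager — total rises to 449 (1394 g).

449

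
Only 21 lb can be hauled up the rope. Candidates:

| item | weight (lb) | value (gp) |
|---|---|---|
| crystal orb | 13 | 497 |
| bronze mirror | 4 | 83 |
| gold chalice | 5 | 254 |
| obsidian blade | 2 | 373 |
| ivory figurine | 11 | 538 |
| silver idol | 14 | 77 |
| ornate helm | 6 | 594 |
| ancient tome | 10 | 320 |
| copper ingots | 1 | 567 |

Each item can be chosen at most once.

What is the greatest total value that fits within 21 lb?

A density-first pass picks bronze mirror + gold chalice + obsidian blade + ornate helm + copper ingots — 1871 at 18 lb.
Replace bronze mirror and gold chalice with ivory figurine: the trade gains 201 net, giving 2072 at 20 lb.
The closest alternative, bronze mirror + gold chalice + obsidian blade + ornate helm + copper ingots, reaches only 1871.

2072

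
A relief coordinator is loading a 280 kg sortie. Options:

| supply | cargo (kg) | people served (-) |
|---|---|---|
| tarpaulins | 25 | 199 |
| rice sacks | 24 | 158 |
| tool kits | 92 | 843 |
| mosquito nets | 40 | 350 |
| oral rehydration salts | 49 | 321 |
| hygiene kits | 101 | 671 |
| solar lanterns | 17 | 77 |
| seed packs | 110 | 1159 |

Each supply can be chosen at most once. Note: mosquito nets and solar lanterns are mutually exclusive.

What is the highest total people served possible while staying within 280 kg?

2551

Best packing: tarpaulins + tool kits + mosquito nets + seed packs — 267 kg, 2551 total.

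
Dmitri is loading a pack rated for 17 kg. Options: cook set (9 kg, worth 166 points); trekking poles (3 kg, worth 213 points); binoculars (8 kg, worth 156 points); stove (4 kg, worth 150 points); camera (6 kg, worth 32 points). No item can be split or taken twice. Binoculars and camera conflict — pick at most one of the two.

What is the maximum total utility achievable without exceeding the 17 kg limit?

529

By utility per kg: trekking poles 71.00, stove 37.50, binoculars 19.50 lead.
Greedy by ratio would take trekking poles + binoculars + stove: 15 kg used, total 519.
The 8 kg tied up in binoculars is better spent on cook set — total rises to 529 (16 kg).
Runner-up trekking poles + binoculars + stove tops out at 519.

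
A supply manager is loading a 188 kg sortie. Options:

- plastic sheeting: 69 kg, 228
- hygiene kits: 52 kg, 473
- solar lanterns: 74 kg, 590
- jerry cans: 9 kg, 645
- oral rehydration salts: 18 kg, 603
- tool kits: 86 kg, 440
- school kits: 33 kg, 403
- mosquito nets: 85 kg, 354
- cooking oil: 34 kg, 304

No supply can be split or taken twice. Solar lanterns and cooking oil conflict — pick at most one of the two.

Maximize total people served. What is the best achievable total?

A density-first pass picks hygiene kits + jerry cans + oral rehydration salts + school kits + cooking oil — 2428 at 146 kg.
The 34 kg tied up in cooking oil is better spent on solar lanterns — total rises to 2714 (186 kg).
The spare 2 kg is too small for any remaining supply, and no feasible exchange beats 2714.

2714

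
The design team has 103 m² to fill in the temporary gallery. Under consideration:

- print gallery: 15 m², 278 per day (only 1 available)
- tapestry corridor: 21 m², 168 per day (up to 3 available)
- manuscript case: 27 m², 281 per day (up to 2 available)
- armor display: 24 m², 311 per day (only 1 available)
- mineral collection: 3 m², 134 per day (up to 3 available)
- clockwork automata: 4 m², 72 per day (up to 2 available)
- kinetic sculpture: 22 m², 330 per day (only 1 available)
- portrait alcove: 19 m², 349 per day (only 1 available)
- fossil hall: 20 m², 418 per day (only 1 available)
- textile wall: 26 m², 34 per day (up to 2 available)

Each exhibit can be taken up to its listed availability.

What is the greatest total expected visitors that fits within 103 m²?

The ratio heuristic lands on print gallery + 3×mineral collection + 2×clockwork automata + kinetic sculpture + portrait alcove + fossil hall (1921) but leaves 10 m² idle.
Replace print gallery with armor display: the trade gains 33 net, giving 1954 at 102 m².
Every other selection either busts 103 m² or exceeds an availability limit or fails to beat 1954.

1954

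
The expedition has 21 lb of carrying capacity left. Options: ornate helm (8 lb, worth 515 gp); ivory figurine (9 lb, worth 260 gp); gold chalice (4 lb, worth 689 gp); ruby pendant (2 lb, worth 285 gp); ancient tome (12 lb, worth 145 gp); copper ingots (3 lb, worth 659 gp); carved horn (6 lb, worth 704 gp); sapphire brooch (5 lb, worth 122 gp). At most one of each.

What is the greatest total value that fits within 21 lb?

The ratio heuristic lands on gold chalice + ruby pendant + copper ingots + carved horn + sapphire brooch (2459) but leaves 1 lb idle.
The 7 lb tied up in ruby pendant and sapphire brooch is better spent on ornate helm — total rises to 2567 (21 lb).

2567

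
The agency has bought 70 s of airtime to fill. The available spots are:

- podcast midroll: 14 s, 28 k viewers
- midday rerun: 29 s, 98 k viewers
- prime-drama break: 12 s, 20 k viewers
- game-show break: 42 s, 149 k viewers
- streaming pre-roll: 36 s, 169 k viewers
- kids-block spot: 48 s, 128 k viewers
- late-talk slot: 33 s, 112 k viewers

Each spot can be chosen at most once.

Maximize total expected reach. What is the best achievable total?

281

Best packing: streaming pre-roll + late-talk slot — 69 s, 281 total.
An exhaustive check of the 128 subsets confirms 281.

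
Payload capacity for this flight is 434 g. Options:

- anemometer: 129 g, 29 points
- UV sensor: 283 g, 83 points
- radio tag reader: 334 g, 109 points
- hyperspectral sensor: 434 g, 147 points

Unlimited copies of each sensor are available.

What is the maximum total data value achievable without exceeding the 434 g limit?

Taking hyperspectral sensor: 434 g used, 147 in data value.

147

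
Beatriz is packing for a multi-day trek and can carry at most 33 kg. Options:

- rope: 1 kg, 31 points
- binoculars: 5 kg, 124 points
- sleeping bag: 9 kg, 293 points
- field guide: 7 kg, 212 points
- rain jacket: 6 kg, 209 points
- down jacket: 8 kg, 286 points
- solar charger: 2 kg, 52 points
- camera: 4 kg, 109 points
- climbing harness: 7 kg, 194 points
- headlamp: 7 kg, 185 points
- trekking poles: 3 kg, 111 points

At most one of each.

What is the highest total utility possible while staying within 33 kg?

Density check — trekking poles 37.00, down jacket 35.75, rain jacket 34.83, sleeping bag 32.56 are the best per kg.
A density-first pass picks rope + sleeping bag + rain jacket + down jacket + solar charger + camera + trekking poles — 1091 at 33 kg.
The 7 kg tied up in rope and solar charger and camera is better spent on field guide — total rises to 1111 (33 kg).
The closest alternative, sleeping bag + rain jacket + down jacket + climbing harness + trekking poles, reaches only 1093.

1111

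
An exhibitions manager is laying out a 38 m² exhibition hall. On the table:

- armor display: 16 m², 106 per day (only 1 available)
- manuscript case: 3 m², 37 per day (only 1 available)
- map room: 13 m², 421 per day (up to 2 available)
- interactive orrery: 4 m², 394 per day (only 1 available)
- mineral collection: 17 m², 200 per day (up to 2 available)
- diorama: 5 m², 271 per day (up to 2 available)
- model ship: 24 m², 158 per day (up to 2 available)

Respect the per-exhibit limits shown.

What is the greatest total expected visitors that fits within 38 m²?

1544

Taking the top-ratio exhibits first gives manuscript case + map room + interactive orrery + 2×diorama for 1394 (30 m²).
The 5 m² tied up in diorama is better spent on map room — total rises to 1544 (38 m²).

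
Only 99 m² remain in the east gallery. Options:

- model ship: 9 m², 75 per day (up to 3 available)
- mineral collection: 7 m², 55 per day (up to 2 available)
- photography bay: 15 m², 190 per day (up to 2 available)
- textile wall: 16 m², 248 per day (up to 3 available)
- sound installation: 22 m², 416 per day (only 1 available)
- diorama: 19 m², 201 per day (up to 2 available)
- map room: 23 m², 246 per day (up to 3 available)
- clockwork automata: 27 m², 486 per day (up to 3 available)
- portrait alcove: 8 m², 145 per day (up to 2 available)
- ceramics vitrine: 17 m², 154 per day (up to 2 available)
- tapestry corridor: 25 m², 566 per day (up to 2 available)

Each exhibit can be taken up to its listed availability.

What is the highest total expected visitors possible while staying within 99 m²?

2034

Taking the top-ratio exhibits first gives model ship + sound installation + 2×portrait alcove + 2×tapestry corridor for 1913 (97 m²).
Replace model ship and 2×portrait alcove with clockwork automata: the trade gains 121 net, giving 2034 at 99 m².
No other feasible combination exceeds 2034.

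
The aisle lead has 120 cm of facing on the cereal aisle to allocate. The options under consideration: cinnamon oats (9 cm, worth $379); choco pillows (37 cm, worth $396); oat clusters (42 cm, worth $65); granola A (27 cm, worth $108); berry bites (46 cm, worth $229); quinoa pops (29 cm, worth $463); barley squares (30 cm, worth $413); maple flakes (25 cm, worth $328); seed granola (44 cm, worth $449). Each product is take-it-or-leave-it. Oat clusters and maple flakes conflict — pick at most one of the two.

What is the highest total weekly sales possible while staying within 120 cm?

1704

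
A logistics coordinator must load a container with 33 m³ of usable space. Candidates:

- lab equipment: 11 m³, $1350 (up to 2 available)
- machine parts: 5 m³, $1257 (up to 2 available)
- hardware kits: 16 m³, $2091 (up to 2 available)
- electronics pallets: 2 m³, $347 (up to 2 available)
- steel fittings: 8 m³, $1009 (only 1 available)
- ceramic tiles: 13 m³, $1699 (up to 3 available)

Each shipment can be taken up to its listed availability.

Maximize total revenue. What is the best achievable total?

Filling by ratio: 2×machine parts + 2×electronics pallets + ceramic tiles for 4907, with 6 m³ left unused.
Replace electronics pallets with steel fittings: the trade gains 662 net, giving 5569 at 33 m³.

5569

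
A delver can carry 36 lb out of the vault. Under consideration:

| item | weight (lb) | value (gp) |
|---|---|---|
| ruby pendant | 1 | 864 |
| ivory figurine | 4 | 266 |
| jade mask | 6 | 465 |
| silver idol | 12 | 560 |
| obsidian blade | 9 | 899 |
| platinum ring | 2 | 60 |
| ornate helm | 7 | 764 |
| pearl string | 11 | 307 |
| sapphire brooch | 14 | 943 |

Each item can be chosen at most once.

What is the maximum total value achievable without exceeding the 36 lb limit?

3736

Density check — ruby pendant 864.00, ornate helm 109.14, obsidian blade 99.89 are the best per lb.
Filling by ratio: ruby pendant + ivory figurine + jade mask + obsidian blade + platinum ring + ornate helm for 3318, with 7 lb left unused.
The 8 lb tied up in jade mask and platinum ring is better spent on sapphire brooch — total rises to 3736 (35 lb).
That's the maximum — no swap from here does better than 3736.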